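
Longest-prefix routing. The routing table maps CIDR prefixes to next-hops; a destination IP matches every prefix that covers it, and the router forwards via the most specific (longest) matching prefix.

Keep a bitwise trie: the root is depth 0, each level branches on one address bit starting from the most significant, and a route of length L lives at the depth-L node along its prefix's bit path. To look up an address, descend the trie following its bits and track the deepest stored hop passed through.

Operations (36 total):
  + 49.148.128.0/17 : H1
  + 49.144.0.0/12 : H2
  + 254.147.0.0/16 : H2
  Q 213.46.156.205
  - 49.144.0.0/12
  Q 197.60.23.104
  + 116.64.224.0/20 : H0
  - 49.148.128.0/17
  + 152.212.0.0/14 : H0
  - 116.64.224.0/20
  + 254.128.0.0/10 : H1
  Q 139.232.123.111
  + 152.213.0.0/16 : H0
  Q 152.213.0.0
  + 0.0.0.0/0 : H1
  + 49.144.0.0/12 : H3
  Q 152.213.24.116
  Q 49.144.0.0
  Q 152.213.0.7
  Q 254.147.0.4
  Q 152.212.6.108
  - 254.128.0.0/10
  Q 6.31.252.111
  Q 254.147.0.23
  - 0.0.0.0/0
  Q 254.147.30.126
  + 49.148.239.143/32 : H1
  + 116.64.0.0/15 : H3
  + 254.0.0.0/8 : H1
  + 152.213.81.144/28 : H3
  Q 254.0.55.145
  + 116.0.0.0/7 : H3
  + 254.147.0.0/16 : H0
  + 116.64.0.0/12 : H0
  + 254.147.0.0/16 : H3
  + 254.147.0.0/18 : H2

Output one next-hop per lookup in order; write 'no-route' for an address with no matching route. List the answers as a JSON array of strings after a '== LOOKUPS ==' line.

Apply in order:
  add 49.148.128.0/17 -> H1 at depth 17
  add 49.144.0.0/12 -> H2 at depth 12
  add 254.147.0.0/16 -> H2 at depth 16
  Q 213.46.156.205: descend 11 ; hops seen [∅] ; pick no-route
  - 49.144.0.0/12 clear@12
  Q 197.60.23.104: descend 11 ; hops seen [∅] ; pick no-route
  add 116.64.224.0/20 -> H0 at depth 20
  - 49.148.128.0/17 clear@17
  add 152.212.0.0/14 -> H0 at depth 14
  - 116.64.224.0/20 clear@20
  add 254.128.0.0/10 -> H1 at depth 10
  Q 139.232.123.111: descend 100 ; hops seen [∅] ; pick no-route
  add 152.213.0.0/16 -> H0 at depth 16
  Q 152.213.0.0: descend 1001100011010101 ; hops seen [H0,H0] ; pick H0
  add 0.0.0.0/0 -> H1 at depth 0
  add 49.144.0.0/12 -> H3 at depth 12
  Q 152.213.24.116: descend 1001100011010101 ; hops seen [H1,H0,H0] ; pick H0
  Q 49.144.0.0: descend 0011000110010 ; hops seen [H1,H3] ; pick H3
  Q 152.213.0.7: descend 1001100011010101 ; hops seen [H1,H0,H0] ; pick H0
  Q 254.147.0.4: descend 1111111010010011 ; hops seen [H1,H1,H2] ; pick H2
  Q 152.212.6.108: descend 100110001101010 ; hops seen [H1,H0] ; pick H0
  - 254.128.0.0/10 clear@10
  Q 6.31.252.111: descend 00 ; hops seen [H1] ; pick H1
  Q 254.147.0.23: descend 1111111010010011 ; hops seen [H1,H2] ; pick H2
  - 0.0.0.0/0 clear@0
  Q 254.147.30.126: descend 1111111010010011 ; hops seen [H2] ; pick H2
  add 49.148.239.143/32 -> H1 at depth 32
  add 116.64.0.0/15 -> H3 at depth 15
  add 254.0.0.0/8 -> H1 at depth 8
  add 152.213.81.144/28 -> H3 at depth 28
  Q 254.0.55.145: descend 11111110 ; hops seen [H1] ; pick H1
  add 116.0.0.0/7 -> H3 at depth 7
  add 254.147.0.0/16 -> H0 at depth 16
  add 116.64.0.0/12 -> H0 at depth 12
  add 254.147.0.0/16 -> H3 at depth 16
  add 254.147.0.0/18 -> H2 at depth 18

== LOOKUPS ==
["no-route","no-route","no-route","H0","H0","H3","H0","H2","H0","H1","H2","H2","H1"]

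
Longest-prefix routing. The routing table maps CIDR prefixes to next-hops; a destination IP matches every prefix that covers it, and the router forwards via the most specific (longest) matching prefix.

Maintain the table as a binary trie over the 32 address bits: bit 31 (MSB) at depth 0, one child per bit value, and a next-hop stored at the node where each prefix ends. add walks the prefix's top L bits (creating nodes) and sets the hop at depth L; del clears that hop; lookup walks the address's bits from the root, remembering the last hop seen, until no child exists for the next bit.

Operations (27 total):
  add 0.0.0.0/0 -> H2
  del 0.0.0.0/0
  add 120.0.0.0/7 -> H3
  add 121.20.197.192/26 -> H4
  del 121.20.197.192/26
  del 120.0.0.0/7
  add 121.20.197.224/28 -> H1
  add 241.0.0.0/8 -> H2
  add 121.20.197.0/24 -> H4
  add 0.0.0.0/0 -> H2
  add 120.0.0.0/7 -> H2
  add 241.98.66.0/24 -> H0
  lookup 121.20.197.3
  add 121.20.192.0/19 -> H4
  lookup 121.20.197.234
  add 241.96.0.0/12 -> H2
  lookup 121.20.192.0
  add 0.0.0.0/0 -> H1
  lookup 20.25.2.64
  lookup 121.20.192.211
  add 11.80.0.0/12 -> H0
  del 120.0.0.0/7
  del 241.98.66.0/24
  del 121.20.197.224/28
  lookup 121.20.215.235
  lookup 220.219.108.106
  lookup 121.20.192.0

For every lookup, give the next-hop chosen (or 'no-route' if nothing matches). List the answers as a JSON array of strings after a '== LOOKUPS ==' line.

Apply in order:
  add 0.0.0.0/0 -> H2 at depth 0
  - 0.0.0.0/0 clear@0
  add 120.0.0.0/7 -> H3 at depth 7
  add 121.20.197.192/26 -> H4 at depth 26
  - 121.20.197.192/26 clear@26
  - 120.0.0.0/7 clear@7
  add 121.20.197.224/28 -> H1 at depth 28
  add 241.0.0.0/8 -> H2 at depth 8
  add 121.20.197.0/24 -> H4 at depth 24
  add 0.0.0.0/0 -> H2 at depth 0
  add 120.0.0.0/7 -> H2 at depth 7
  add 241.98.66.0/24 -> H0 at depth 24
  lookup 121.20.197.3: bits 011110010001010011000101 walk d0:H2→d1:-→d2:-→d3:-→d4:-→d5:-→d6:-→d7:H2→d8:-→d9:-→d10:-→d11:-→d12:-→d13:-→d14:-→d15:-→d16:-→d17:-→d18:-→d19:-→d20:-→d21:-→d22:-→d23:-→d24:H4 -> H4
  add 121.20.192.0/19 -> H4 at depth 19
  lookup 121.20.197.234: bits 0111100100010100110001011110 walk d0:H2→d1:-→d2:-→d3:-→d4:-→d5:-→d6:-→d7:H2→d8:-→d9:-→d10:-→d11:-→d12:-→d13:-→d14:-→d15:-→d16:-→d17:-→d18:-→d19:H4→d20:-→d21:-→d22:-→d23:-→d24:H4→d25:-→d26:-→d27:-→d28:H1 -> H1
  add 241.96.0.0/12 -> H2 at depth 12
  lookup 121.20.192.0: bits 011110010001010011000 walk d0:H2→d1:-→d2:-→d3:-→d4:-→d5:-→d6:-→d7:H2→d8:-→d9:-→d10:-→d11:-→d12:-→d13:-→d14:-→d15:-→d16:-→d17:-→d18:-→d19:H4→d20:-→d21:- -> H4
  add 0.0.0.0/0 -> H1 at depth 0
  lookup 20.25.2.64: bits 0 walk d0:H1→d1:- -> H1
  lookup 121.20.192.211: bits 011110010001010011000 walk d0:H1→d1:-→d2:-→d3:-→d4:-→d5:-→d6:-→d7:H2→d8:-→d9:-→d10:-→d11:-→d12:-→d13:-→d14:-→d15:-→d16:-→d17:-→d18:-→d19:H4→d20:-→d21:- -> H4
  add 11.80.0.0/12 -> H0 at depth 12
  - 120.0.0.0/7 clear@7
  - 241.98.66.0/24 clear@24
  - 121.20.197.224/28 clear@28
  lookup 121.20.215.235: bits 0111100100010100110 walk d0:H1→d1:-→d2:-→d3:-→d4:-→d5:-→d6:-→d7:-→d8:-→d9:-→d10:-→d11:-→d12:-→d13:-→d14:-→d15:-→d16:-→d17:-→d18:-→d19:H4 -> H4
  lookup 220.219.108.106: bits 11 walk d0:H1→d1:-→d2:- -> H1
  lookup 121.20.192.0: bits 011110010001010011000 walk d0:H1→d1:-→d2:-→d3:-→d4:-→d5:-→d6:-→d7:-→d8:-→d9:-→d10:-→d11:-→d12:-→d13:-→d14:-→d15:-→d16:-→d17:-→d18:-→d19:H4→d20:-→d21:- -> H4

== LOOKUPS ==
["H4","H1","H4","H1","H4","H4","H1","H4"]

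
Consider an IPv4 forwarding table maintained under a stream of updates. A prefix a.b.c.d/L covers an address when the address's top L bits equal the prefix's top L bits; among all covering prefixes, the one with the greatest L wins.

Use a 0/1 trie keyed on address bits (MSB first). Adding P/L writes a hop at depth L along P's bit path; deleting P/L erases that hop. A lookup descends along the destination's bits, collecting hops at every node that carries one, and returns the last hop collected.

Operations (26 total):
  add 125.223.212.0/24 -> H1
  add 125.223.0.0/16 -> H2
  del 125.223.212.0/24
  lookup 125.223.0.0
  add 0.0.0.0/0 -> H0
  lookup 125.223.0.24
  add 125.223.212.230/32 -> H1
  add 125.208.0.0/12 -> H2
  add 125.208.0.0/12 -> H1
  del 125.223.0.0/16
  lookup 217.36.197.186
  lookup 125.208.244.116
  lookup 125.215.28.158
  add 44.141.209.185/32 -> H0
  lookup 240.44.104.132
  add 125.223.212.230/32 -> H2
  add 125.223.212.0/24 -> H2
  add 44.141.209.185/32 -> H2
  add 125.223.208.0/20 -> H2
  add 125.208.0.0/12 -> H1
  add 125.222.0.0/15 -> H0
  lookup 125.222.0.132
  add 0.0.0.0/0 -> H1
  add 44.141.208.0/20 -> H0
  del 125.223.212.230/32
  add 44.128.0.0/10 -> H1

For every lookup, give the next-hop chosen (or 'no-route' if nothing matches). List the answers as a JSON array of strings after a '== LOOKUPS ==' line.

Apply in order:
  add 125.223.212.0/24 -> H1 at depth 24
  add 125.223.0.0/16 -> H2 at depth 16
  del 125.223.212.0/24 (clear depth 24)
  Q 125.223.0.0: descend 0111110111011111 ; hops seen [H2] ; pick H2
  add 0.0.0.0/0 -> H0 at depth 0
  Q 125.223.0.24: descend 0111110111011111 ; hops seen [H0,H2] ; pick H2
  add 125.223.212.230/32 -> H1 at depth 32
  add 125.208.0.0/12 -> H2 at depth 12
  add 125.208.0.0/12 -> H1 at depth 12
  del 125.223.0.0/16 (clear depth 16)
  Q 217.36.197.186: descend ε ; hops seen [H0] ; pick H0
  Q 125.208.244.116: descend 011111011101 ; hops seen [H0,H1] ; pick H1
  Q 125.215.28.158: descend 011111011101 ; hops seen [H0,H1] ; pick H1
  add 44.141.209.185/32 -> H0 at depth 32
  Q 240.44.104.132: descend ε ; hops seen [H0] ; pick H0
  add 125.223.212.230/32 -> H2 at depth 32
  add 125.223.212.0/24 -> H2 at depth 24
  add 44.141.209.185/32 -> H2 at depth 32
  add 125.223.208.0/20 -> H2 at depth 20
  add 125.208.0.0/12 -> H1 at depth 12
  add 125.222.0.0/15 -> H0 at depth 15
  Q 125.222.0.132: descend 011111011101111 ; hops seen [H0,H1,H0] ; pick H0
  add 0.0.0.0/0 -> H1 at depth 0
  add 44.141.208.0/20 -> H0 at depth 20
  del 125.223.212.230/32 (clear depth 32)
  add 44.128.0.0/10 -> H1 at depth 10

== LOOKUPS ==
["H2","H2","H0","H1","H1","H0","H0"]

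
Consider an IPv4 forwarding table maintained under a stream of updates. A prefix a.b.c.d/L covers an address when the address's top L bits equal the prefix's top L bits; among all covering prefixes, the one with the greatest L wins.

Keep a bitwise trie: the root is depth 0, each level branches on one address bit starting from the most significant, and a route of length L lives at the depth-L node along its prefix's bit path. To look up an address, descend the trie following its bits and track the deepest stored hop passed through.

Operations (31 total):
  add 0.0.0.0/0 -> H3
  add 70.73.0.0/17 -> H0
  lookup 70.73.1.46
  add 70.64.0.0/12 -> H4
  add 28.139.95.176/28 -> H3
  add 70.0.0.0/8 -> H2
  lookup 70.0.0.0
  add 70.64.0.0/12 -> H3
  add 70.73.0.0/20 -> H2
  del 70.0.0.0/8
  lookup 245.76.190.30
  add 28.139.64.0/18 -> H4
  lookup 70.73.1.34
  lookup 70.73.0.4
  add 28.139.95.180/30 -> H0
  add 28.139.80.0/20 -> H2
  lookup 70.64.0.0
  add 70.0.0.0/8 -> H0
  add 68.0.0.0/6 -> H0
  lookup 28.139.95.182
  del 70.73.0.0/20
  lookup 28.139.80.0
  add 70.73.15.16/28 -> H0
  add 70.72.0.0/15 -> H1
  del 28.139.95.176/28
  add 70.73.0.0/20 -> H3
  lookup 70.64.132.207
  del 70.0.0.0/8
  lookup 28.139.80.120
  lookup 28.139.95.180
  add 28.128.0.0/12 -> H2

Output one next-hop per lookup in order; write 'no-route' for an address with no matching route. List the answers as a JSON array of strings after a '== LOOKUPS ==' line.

Trace:
  + 0.0.0.0/0 (H3) depth=0
  + 70.73.0.0/17 (H0) depth=17
  Q 70.73.1.46: descend 01000110010010010 ; hops seen [H3,H0] ; pick H0
  + 70.64.0.0/12 (H4) depth=12
  + 28.139.95.176/28 (H3) depth=28
  + 70.0.0.0/8 (H2) depth=8
  Q 70.0.0.0: descend 010001100 ; hops seen [H3,H2] ; pick H2
  + 70.64.0.0/12 (H3) depth=12
  + 70.73.0.0/20 (H2) depth=20
  del 70.0.0.0/8 (clear depth 8)
  Q 245.76.190.30: descend ε ; hops seen [H3] ; pick H3
  + 28.139.64.0/18 (H4) depth=18
  Q 70.73.1.34: descend 01000110010010010000 ; hops seen [H3,H3,H0,H2] ; pick H2
  Q 70.73.0.4: descend 01000110010010010000 ; hops seen [H3,H3,H0,H2] ; pick H2
  + 28.139.95.180/30 (H0) depth=30
  + 28.139.80.0/20 (H2) depth=20
  Q 70.64.0.0: descend 010001100100 ; hops seen [H3,H3] ; pick H3
  + 70.0.0.0/8 (H0) depth=8
  + 68.0.0.0/6 (H0) depth=6
  Q 28.139.95.182: descend 000111001000101101011111101101 ; hops seen [H3,H4,H2,H3,H0] ; pick H0
  del 70.73.0.0/20 (clear depth 20)
  Q 28.139.80.0: descend 00011100100010110101 ; hops seen [H3,H4,H2] ; pick H2
  + 70.73.15.16/28 (H0) depth=28
  + 70.72.0.0/15 (H1) depth=15
  del 28.139.95.176/28 (clear depth 28)
  + 70.73.0.0/20 (H3) depth=20
  Q 70.64.132.207: descend 010001100100 ; hops seen [H3,H0,H0,H3] ; pick H3
  del 70.0.0.0/8 (clear depth 8)
  Q 28.139.80.120: descend 00011100100010110101 ; hops seen [H3,H4,H2] ; pick H2
  Q 28.139.95.180: descend 000111001000101101011111101101 ; hops seen [H3,H4,H2,H0] ; pick H0
  + 28.128.0.0/12 (H2) depth=12

== LOOKUPS ==
["H0","H2","H3","H2","H2","H3","H0","H2","H3","H2","H0"]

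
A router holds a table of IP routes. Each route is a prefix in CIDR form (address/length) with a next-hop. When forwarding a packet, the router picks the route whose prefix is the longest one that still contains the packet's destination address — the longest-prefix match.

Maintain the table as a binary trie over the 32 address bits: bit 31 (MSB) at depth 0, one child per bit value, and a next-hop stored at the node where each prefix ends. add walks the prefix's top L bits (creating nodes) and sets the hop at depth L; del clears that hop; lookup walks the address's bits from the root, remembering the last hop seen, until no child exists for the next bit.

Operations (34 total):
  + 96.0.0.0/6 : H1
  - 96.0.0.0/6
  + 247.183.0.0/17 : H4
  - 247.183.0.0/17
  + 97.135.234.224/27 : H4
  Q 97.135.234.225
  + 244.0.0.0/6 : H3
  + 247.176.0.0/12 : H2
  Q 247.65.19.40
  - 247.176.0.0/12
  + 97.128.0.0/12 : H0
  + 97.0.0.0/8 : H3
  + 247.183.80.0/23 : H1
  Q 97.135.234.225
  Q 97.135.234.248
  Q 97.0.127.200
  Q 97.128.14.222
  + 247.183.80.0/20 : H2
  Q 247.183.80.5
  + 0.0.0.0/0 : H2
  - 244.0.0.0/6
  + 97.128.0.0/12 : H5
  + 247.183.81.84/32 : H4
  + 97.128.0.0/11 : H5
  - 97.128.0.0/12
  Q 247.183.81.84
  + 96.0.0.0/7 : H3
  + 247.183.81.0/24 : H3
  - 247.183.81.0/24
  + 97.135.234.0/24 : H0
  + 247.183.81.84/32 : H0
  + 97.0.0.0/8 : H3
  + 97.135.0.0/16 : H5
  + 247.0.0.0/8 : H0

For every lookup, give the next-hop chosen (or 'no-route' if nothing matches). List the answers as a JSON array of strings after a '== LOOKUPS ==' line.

Apply in order:
  add 96.0.0.0/6 -> H1 at depth 6
  del 96.0.0.0/6 (clear depth 6)
  add 247.183.0.0/17 -> H4 at depth 17
  del 247.183.0.0/17 (clear depth 17)
  add 97.135.234.224/27 -> H4 at depth 27
  lookup 97.135.234.225: bits 011000011000011111101010111 walk d0:-→d1:-→d2:-→d3:-→d4:-→d5:-→d6:-→d7:-→d8:-→d9:-→d10:-→d11:-→d12:-→d13:-→d14:-→d15:-→d16:-→d17:-→d18:-→d19:-→d20:-→d21:-→d22:-→d23:-→d24:-→d25:-→d26:-→d27:H4 -> H4
  add 244.0.0.0/6 -> H3 at depth 6
  add 247.176.0.0/12 -> H2 at depth 12
  lookup 247.65.19.40: bits 11110111 walk d0:-→d1:-→d2:-→d3:-→d4:-→d5:-→d6:H3→d7:-→d8:- -> H3
  del 247.176.0.0/12 (clear depth 12)
  add 97.128.0.0/12 -> H0 at depth 12
  add 97.0.0.0/8 -> H3 at depth 8
  add 247.183.80.0/23 -> H1 at depth 23
  lookup 97.135.234.225: bits 011000011000011111101010111 walk d0:-→d1:-→d2:-→d3:-→d4:-→d5:-→d6:-→d7:-→d8:H3→d9:-→d10:-→d11:-→d12:H0→d13:-→d14:-→d15:-→d16:-→d17:-→d18:-→d19:-→d20:-→d21:-→d22:-→d23:-→d24:-→d25:-→d26:-→d27:H4 -> H4
  lookup 97.135.234.248: bits 011000011000011111101010111 walk d0:-→d1:-→d2:-→d3:-→d4:-→d5:-→d6:-→d7:-→d8:H3→d9:-→d10:-→d11:-→d12:H0→d13:-→d14:-→d15:-→d16:-→d17:-→d18:-→d19:-→d20:-→d21:-→d22:-→d23:-→d24:-→d25:-→d26:-→d27:H4 -> H4
  lookup 97.0.127.200: bits 01100001 walk d0:-→d1:-→d2:-→d3:-→d4:-→d5:-→d6:-→d7:-→d8:H3 -> H3
  lookup 97.128.14.222: bits 0110000110000 walk d0:-→d1:-→d2:-→d3:-→d4:-→d5:-→d6:-→d7:-→d8:H3→d9:-→d10:-→d11:-→d12:H0→d13:- -> H0
  add 247.183.80.0/20 -> H2 at depth 20
  lookup 247.183.80.5: bits 11110111101101110101000 walk d0:-→d1:-→d2:-→d3:-→d4:-→d5:-→d6:H3→d7:-→d8:-→d9:-→d10:-→d11:-→d12:-→d13:-→d14:-→d15:-→d16:-→d17:-→d18:-→d19:-→d20:H2→d21:-→d22:-→d23:H1 -> H1
  add 0.0.0.0/0 -> H2 at depth 0
  del 244.0.0.0/6 (clear depth 6)
  add 97.128.0.0/12 -> H5 at depth 12
  add 247.183.81.84/32 -> H4 at depth 32
  add 97.128.0.0/11 -> H5 at depth 11
  del 97.128.0.0/12 (clear depth 12)
  lookup 247.183.81.84: bits 11110111101101110101000101010100 walk d0:H2→d1:-→d2:-→d3:-→d4:-→d5:-→d6:-→d7:-→d8:-→d9:-→d10:-→d11:-→d12:-→d13:-→d14:-→d15:-→d16:-→d17:-→d18:-→d19:-→d20:H2→d21:-→d22:-→d23:H1→d24:-→d25:-→d26:-→d27:-→d28:-→d29:-→d30:-→d31:-→d32:H4 -> H4
  add 96.0.0.0/7 -> H3 at depth 7
  add 247.183.81.0/24 -> H3 at depth 24
  del 247.183.81.0/24 (clear depth 24)
  add 97.135.234.0/24 -> H0 at depth 24
  add 247.183.81.84/32 -> H0 at depth 32
  add 97.0.0.0/8 -> H3 at depth 8
  add 97.135.0.0/16 -> H5 at depth 16
  add 247.0.0.0/8 -> H0 at depth 8

== LOOKUPS ==
["H4","H3","H4","H4","H3","H0","H1","H4"]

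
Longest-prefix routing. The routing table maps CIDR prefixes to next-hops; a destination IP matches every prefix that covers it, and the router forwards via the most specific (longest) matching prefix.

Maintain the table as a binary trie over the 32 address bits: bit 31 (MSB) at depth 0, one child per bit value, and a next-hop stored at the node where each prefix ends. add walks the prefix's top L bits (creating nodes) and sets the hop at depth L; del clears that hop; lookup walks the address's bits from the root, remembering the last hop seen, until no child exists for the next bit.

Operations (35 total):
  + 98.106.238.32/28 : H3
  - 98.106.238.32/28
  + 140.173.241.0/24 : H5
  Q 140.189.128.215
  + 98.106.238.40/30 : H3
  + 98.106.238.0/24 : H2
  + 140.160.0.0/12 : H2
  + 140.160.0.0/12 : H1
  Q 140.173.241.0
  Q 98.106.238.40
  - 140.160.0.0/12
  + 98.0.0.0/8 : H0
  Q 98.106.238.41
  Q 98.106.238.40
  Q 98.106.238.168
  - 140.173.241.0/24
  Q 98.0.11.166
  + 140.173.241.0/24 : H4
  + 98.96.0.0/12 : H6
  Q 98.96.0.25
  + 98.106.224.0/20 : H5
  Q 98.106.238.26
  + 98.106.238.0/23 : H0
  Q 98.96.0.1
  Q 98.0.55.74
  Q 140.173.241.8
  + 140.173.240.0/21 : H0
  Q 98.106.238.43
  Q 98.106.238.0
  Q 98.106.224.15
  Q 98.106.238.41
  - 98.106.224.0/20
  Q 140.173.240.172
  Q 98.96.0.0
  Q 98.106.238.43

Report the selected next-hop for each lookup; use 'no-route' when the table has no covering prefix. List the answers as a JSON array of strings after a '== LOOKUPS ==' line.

Process each operation:
  + 98.106.238.32/28 (H3) depth=28
  - 98.106.238.32/28 clear@28
  + 140.173.241.0/24 (H5) depth=24
  ? 140.189.128.215  path d0:-→d1:-→d2:-→d3:-→d4:-→d5:-→d6:-→d7:-→d8:-→d9:-→d10:-→d11:-  best=no-route
  + 98.106.238.40/30 (H3) depth=30
  + 98.106.238.0/24 (H2) depth=24
  + 140.160.0.0/12 (H2) depth=12
  + 140.160.0.0/12 (H1) depth=12
  ? 140.173.241.0  path d0:-→d1:-→d2:-→d3:-→d4:-→d5:-→d6:-→d7:-→d8:-→d9:-→d10:-→d11:-→d12:H1→d13:-→d14:-→d15:-→d16:-→d17:-→d18:-→d19:-→d20:-→d21:-→d22:-→d23:-→d24:H5  best=H5
  ? 98.106.238.40  path d0:-→d1:-→d2:-→d3:-→d4:-→d5:-→d6:-→d7:-→d8:-→d9:-→d10:-→d11:-→d12:-→d13:-→d14:-→d15:-→d16:-→d17:-→d18:-→d19:-→d20:-→d21:-→d22:-→d23:-→d24:H2→d25:-→d26:-→d27:-→d28:-→d29:-→d30:H3  best=H3
  - 140.160.0.0/12 clear@12
  + 98.0.0.0/8 (H0) depth=8
  ? 98.106.238.41  path d0:-→d1:-→d2:-→d3:-→d4:-→d5:-→d6:-→d7:-→d8:H0→d9:-→d10:-→d11:-→d12:-→d13:-→d14:-→d15:-→d16:-→d17:-→d18:-→d19:-→d20:-→d21:-→d22:-→d23:-→d24:H2→d25:-→d26:-→d27:-→d28:-→d29:-→d30:H3  best=H3
  ? 98.106.238.40  path d0:-→d1:-→d2:-→d3:-→d4:-→d5:-→d6:-→d7:-→d8:H0→d9:-→d10:-→d11:-→d12:-→d13:-→d14:-→d15:-→d16:-→d17:-→d18:-→d19:-→d20:-→d21:-→d22:-→d23:-→d24:H2→d25:-→d26:-→d27:-→d28:-→d29:-→d30:H3  best=H3
  ? 98.106.238.168  path d0:-→d1:-→d2:-→d3:-→d4:-→d5:-→d6:-→d7:-→d8:H0→d9:-→d10:-→d11:-→d12:-→d13:-→d14:-→d15:-→d16:-→d17:-→d18:-→d19:-→d20:-→d21:-→d22:-→d23:-→d24:H2  best=H2
  - 140.173.241.0/24 clear@24
  ? 98.0.11.166  path d0:-→d1:-→d2:-→d3:-→d4:-→d5:-→d6:-→d7:-→d8:H0→d9:-  best=H0
  + 140.173.241.0/24 (H4) depth=24
  + 98.96.0.0/12 (H6) depth=12
  ? 98.96.0.25  path d0:-→d1:-→d2:-→d3:-→d4:-→d5:-→d6:-→d7:-→d8:H0→d9:-→d10:-→d11:-→d12:H6  best=H6
  + 98.106.224.0/20 (H5) depth=20
  ? 98.106.238.26  path d0:-→d1:-→d2:-→d3:-→d4:-→d5:-→d6:-→d7:-→d8:H0→d9:-→d10:-→d11:-→d12:H6→d13:-→d14:-→d15:-→d16:-→d17:-→d18:-→d19:-→d20:H5→d21:-→d22:-→d23:-→d24:H2→d25:-→d26:-  best=H2
  + 98.106.238.0/23 (H0) depth=23
  ? 98.96.0.1  path d0:-→d1:-→d2:-→d3:-→d4:-→d5:-→d6:-→d7:-→d8:H0→d9:-→d10:-→d11:-→d12:H6  best=H6
  ? 98.0.55.74  path d0:-→d1:-→d2:-→d3:-→d4:-→d5:-→d6:-→d7:-→d8:H0→d9:-  best=H0
  ? 140.173.241.8  path d0:-→d1:-→d2:-→d3:-→d4:-→d5:-→d6:-→d7:-→d8:-→d9:-→d10:-→d11:-→d12:-→d13:-→d14:-→d15:-→d16:-→d17:-→d18:-→d19:-→d20:-→d21:-→d22:-→d23:-→d24:H4  best=H4
  + 140.173.240.0/21 (H0) depth=21
  ? 98.106.238.43  path d0:-→d1:-→d2:-→d3:-→d4:-→d5:-→d6:-→d7:-→d8:H0→d9:-→d10:-→d11:-→d12:H6→d13:-→d14:-→d15:-→d16:-→d17:-→d18:-→d19:-→d20:H5→d21:-→d22:-→d23:H0→d24:H2→d25:-→d26:-→d27:-→d28:-→d29:-→d30:H3  best=H3
  ? 98.106.238.0  path d0:-→d1:-→d2:-→d3:-→d4:-→d5:-→d6:-→d7:-→d8:H0→d9:-→d10:-→d11:-→d12:H6→d13:-→d14:-→d15:-→d16:-→d17:-→d18:-→d19:-→d20:H5→d21:-→d22:-→d23:H0→d24:H2→d25:-→d26:-  best=H2
  ? 98.106.224.15  path d0:-→d1:-→d2:-→d3:-→d4:-→d5:-→d6:-→d7:-→d8:H0→d9:-→d10:-→d11:-→d12:H6→d13:-→d14:-→d15:-→d16:-→d17:-→d18:-→d19:-→d20:H5  best=H5
  ? 98.106.238.41  path d0:-→d1:-→d2:-→d3:-→d4:-→d5:-→d6:-→d7:-→d8:H0→d9:-→d10:-→d11:-→d12:H6→d13:-→d14:-→d15:-→d16:-→d17:-→d18:-→d19:-→d20:H5→d21:-→d22:-→d23:H0→d24:H2→d25:-→d26:-→d27:-→d28:-→d29:-→d30:H3  best=H3
  - 98.106.224.0/20 clear@20
  ? 140.173.240.172  path d0:-→d1:-→d2:-→d3:-→d4:-→d5:-→d6:-→d7:-→d8:-→d9:-→d10:-→d11:-→d12:-→d13:-→d14:-→d15:-→d16:-→d17:-→d18:-→d19:-→d20:-→d21:H0→d22:-→d23:-  best=H0
  ? 98.96.0.0  path d0:-→d1:-→d2:-→d3:-→d4:-→d5:-→d6:-→d7:-→d8:H0→d9:-→d10:-→d11:-→d12:H6  best=H6
  ? 98.106.238.43  path d0:-→d1:-→d2:-→d3:-→d4:-→d5:-→d6:-→d7:-→d8:H0→d9:-→d10:-→d11:-→d12:H6→d13:-→d14:-→d15:-→d16:-→d17:-→d18:-→d19:-→d20:-→d21:-→d22:-→d23:H0→d24:H2→d25:-→d26:-→d27:-→d28:-→d29:-→d30:H3  best=H3

== LOOKUPS ==
["no-route","H5","H3","H3","H3","H2","H0","H6","H2","H6","H0","H4","H3","H2","H5","H3","H0","H6","H3"]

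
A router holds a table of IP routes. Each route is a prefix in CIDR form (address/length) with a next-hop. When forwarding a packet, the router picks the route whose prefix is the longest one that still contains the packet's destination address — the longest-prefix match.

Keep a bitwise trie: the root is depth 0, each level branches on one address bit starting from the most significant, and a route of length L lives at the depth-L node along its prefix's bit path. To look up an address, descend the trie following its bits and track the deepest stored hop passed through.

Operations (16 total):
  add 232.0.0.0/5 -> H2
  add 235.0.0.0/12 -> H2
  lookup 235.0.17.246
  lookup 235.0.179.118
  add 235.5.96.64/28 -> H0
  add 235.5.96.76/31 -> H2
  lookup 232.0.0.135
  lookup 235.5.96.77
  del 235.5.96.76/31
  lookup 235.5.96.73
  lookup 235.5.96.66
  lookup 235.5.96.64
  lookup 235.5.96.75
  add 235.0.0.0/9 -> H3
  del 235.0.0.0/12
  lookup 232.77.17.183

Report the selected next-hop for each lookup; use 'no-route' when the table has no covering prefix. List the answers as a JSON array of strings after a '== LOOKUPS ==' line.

Process each operation:
  add 232.0.0.0/5 -> H2 at depth 5
  add 235.0.0.0/12 -> H2 at depth 12
  ? 235.0.17.246  path d0:-→d1:-→d2:-→d3:-→d4:-→d5:H2→d6:-→d7:-→d8:-→d9:-→d10:-→d11:-→d12:H2  best=H2
  ? 235.0.179.118  path d0:-→d1:-→d2:-→d3:-→d4:-→d5:H2→d6:-→d7:-→d8:-→d9:-→d10:-→d11:-→d12:H2  best=H2
  add 235.5.96.64/28 -> H0 at depth 28
  add 235.5.96.76/31 -> H2 at depth 31
  ? 232.0.0.135  path d0:-→d1:-→d2:-→d3:-→d4:-→d5:H2→d6:-  best=H2
  ? 235.5.96.77  path d0:-→d1:-→d2:-→d3:-→d4:-→d5:H2→d6:-→d7:-→d8:-→d9:-→d10:-→d11:-→d12:H2→d13:-→d14:-→d15:-→d16:-→d17:-→d18:-→d19:-→d20:-→d21:-→d22:-→d23:-→d24:-→d25:-→d26:-→d27:-→d28:H0→d29:-→d30:-→d31:H2  best=H2
  del 235.5.96.76/31 (clear depth 31)
  ? 235.5.96.73  path d0:-→d1:-→d2:-→d3:-→d4:-→d5:H2→d6:-→d7:-→d8:-→d9:-→d10:-→d11:-→d12:H2→d13:-→d14:-→d15:-→d16:-→d17:-→d18:-→d19:-→d20:-→d21:-→d22:-→d23:-→d24:-→d25:-→d26:-→d27:-→d28:H0→d29:-  best=H0
  ? 235.5.96.66  path d0:-→d1:-→d2:-→d3:-→d4:-→d5:H2→d6:-→d7:-→d8:-→d9:-→d10:-→d11:-→d12:H2→d13:-→d14:-→d15:-→d16:-→d17:-→d18:-→d19:-→d20:-→d21:-→d22:-→d23:-→d24:-→d25:-→d26:-→d27:-→d28:H0  best=H0
  ? 235.5.96.64  path d0:-→d1:-→d2:-→d3:-→d4:-→d5:H2→d6:-→d7:-→d8:-→d9:-→d10:-→d11:-→d12:H2→d13:-→d14:-→d15:-→d16:-→d17:-→d18:-→d19:-→d20:-→d21:-→d22:-→d23:-→d24:-→d25:-→d26:-→d27:-→d28:H0  best=H0
  ? 235.5.96.75  path d0:-→d1:-→d2:-→d3:-→d4:-→d5:H2→d6:-→d7:-→d8:-→d9:-→d10:-→d11:-→d12:H2→d13:-→d14:-→d15:-→d16:-→d17:-→d18:-→d19:-→d20:-→d21:-→d22:-→d23:-→d24:-→d25:-→d26:-→d27:-→d28:H0→d29:-  best=H0
  add 235.0.0.0/9 -> H3 at depth 9
  del 235.0.0.0/12 (clear depth 12)
  ? 232.77.17.183  path d0:-→d1:-→d2:-→d3:-→d4:-→d5:H2→d6:-  best=H2

== LOOKUPS ==
["H2","H2","H2","H2","H0","H0","H0","H0","H2"]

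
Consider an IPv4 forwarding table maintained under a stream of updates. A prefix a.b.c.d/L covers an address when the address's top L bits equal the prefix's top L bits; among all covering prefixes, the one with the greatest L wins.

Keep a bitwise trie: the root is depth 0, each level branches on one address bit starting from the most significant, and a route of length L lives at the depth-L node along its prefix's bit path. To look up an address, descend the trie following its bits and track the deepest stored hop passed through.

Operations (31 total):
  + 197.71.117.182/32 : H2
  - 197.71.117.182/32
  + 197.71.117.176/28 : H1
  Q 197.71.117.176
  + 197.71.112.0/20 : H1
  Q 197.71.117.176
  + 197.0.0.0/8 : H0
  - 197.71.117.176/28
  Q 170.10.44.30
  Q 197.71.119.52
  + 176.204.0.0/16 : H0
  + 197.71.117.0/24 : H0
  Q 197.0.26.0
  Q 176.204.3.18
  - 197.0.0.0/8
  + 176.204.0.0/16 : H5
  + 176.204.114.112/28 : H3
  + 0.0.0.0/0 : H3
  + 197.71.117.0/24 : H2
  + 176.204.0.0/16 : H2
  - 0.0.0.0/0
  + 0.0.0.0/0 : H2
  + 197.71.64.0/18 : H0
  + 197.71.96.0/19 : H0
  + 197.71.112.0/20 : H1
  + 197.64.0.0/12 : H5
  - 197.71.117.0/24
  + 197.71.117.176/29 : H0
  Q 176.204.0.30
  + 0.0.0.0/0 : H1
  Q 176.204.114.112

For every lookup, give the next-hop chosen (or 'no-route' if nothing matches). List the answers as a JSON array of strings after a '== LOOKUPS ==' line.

Trace:
  add 197.71.117.182/32 -> H2 at depth 32
  del 197.71.117.182/32 (clear depth 32)
  add 197.71.117.176/28 -> H1 at depth 28
  ? 197.71.117.176  path d0:-→d1:-→d2:-→d3:-→d4:-→d5:-→d6:-→d7:-→d8:-→d9:-→d10:-→d11:-→d12:-→d13:-→d14:-→d15:-→d16:-→d17:-→d18:-→d19:-→d20:-→d21:-→d22:-→d23:-→d24:-→d25:-→d26:-→d27:-→d28:H1→d29:-  best=H1
  add 197.71.112.0/20 -> H1 at depth 20
  ? 197.71.117.176  path d0:-→d1:-→d2:-→d3:-→d4:-→d5:-→d6:-→d7:-→d8:-→d9:-→d10:-→d11:-→d12:-→d13:-→d14:-→d15:-→d16:-→d17:-→d18:-→d19:-→d20:H1→d21:-→d22:-→d23:-→d24:-→d25:-→d26:-→d27:-→d28:H1→d29:-  best=H1
  add 197.0.0.0/8 -> H0 at depth 8
  del 197.71.117.176/28 (clear depth 28)
  ? 170.10.44.30  path d0:-→d1:-  best=no-route
  ? 197.71.119.52  path d0:-→d1:-→d2:-→d3:-→d4:-→d5:-→d6:-→d7:-→d8:H0→d9:-→d10:-→d11:-→d12:-→d13:-→d14:-→d15:-→d16:-→d17:-→d18:-→d19:-→d20:H1→d21:-→d22:-  best=H1
  add 176.204.0.0/16 -> H0 at depth 16
  add 197.71.117.0/24 -> H0 at depth 24
  ? 197.0.26.0  path d0:-→d1:-→d2:-→d3:-→d4:-→d5:-→d6:-→d7:-→d8:H0→d9:-  best=H0
  ? 176.204.3.18  path d0:-→d1:-→d2:-→d3:-→d4:-→d5:-→d6:-→d7:-→d8:-→d9:-→d10:-→d11:-→d12:-→d13:-→d14:-→d15:-→d16:H0  best=H0
  del 197.0.0.0/8 (clear depth 8)
  add 176.204.0.0/16 -> H5 at depth 16
  add 176.204.114.112/28 -> H3 at depth 28
  add 0.0.0.0/0 -> H3 at depth 0
  add 197.71.117.0/24 -> H2 at depth 24
  add 176.204.0.0/16 -> H2 at depth 16
  del 0.0.0.0/0 (clear depth 0)
  add 0.0.0.0/0 -> H2 at depth 0
  add 197.71.64.0/18 -> H0 at depth 18
  add 197.71.96.0/19 -> H0 at depth 19
  add 197.71.112.0/20 -> H1 at depth 20
  add 197.64.0.0/12 -> H5 at depth 12
  del 197.71.117.0/24 (clear depth 24)
  add 197.71.117.176/29 -> H0 at depth 29
  ? 176.204.0.30  path d0:H2→d1:-→d2:-→d3:-→d4:-→d5:-→d6:-→d7:-→d8:-→d9:-→d10:-→d11:-→d12:-→d13:-→d14:-→d15:-→d16:H2→d17:-  best=H2
  add 0.0.0.0/0 -> H1 at depth 0
  ? 176.204.114.112  path d0:H1→d1:-→d2:-→d3:-→d4:-→d5:-→d6:-→d7:-→d8:-→d9:-→d10:-→d11:-→d12:-→d13:-→d14:-→d15:-→d16:H2→d17:-→d18:-→d19:-→d20:-→d21:-→d22:-→d23:-→d24:-→d25:-→d26:-→d27:-→d28:H3  best=H3

== LOOKUPS ==
["H1","H1","no-route","H1","H0","H0","H2","H3"]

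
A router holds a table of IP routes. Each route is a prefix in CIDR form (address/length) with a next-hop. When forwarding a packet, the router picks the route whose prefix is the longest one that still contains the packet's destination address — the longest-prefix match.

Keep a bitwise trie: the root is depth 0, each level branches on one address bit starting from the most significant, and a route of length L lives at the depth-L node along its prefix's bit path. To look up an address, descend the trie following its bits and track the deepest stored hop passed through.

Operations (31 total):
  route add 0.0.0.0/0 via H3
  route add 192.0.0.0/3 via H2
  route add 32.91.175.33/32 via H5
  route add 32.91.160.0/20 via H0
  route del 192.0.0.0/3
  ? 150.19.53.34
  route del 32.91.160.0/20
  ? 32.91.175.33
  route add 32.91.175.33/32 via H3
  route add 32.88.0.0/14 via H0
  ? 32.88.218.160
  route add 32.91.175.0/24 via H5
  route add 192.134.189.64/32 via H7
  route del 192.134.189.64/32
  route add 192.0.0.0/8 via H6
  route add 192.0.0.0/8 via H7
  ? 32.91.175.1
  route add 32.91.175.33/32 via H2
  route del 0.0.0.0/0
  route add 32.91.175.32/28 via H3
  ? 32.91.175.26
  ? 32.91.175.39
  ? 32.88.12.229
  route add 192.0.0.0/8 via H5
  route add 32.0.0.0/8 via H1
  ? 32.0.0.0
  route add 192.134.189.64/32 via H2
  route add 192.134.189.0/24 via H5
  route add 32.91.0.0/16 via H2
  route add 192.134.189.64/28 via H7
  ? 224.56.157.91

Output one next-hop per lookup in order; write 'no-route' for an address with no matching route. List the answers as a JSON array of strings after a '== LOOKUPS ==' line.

Apply in order:
  + 0.0.0.0/0 (H3) depth=0
  + 192.0.0.0/3 (H2) depth=3
  + 32.91.175.33/32 (H5) depth=32
  + 32.91.160.0/20 (H0) depth=20
  - 192.0.0.0/3 clear@3
  ? 150.19.53.34  path d0:H3→d1:-  best=H3
  - 32.91.160.0/20 clear@20
  ? 32.91.175.33  path d0:H3→d1:-→d2:-→d3:-→d4:-→d5:-→d6:-→d7:-→d8:-→d9:-→d10:-→d11:-→d12:-→d13:-→d14:-→d15:-→d16:-→d17:-→d18:-→d19:-→d20:-→d21:-→d22:-→d23:-→d24:-→d25:-→d26:-→d27:-→d28:-→d29:-→d30:-→d31:-→d32:H5  best=H5
  + 32.91.175.33/32 (H3) depth=32
  + 32.88.0.0/14 (H0) depth=14
  ? 32.88.218.160  path d0:H3→d1:-→d2:-→d3:-→d4:-→d5:-→d6:-→d7:-→d8:-→d9:-→d10:-→d11:-→d12:-→d13:-→d14:H0  best=H0
  + 32.91.175.0/24 (H5) depth=24
  + 192.134.189.64/32 (H7) depth=32
  - 192.134.189.64/32 clear@32
  + 192.0.0.0/8 (H6) depth=8
  + 192.0.0.0/8 (H7) depth=8
  ? 32.91.175.1  path d0:H3→d1:-→d2:-→d3:-→d4:-→d5:-→d6:-→d7:-→d8:-→d9:-→d10:-→d11:-→d12:-→d13:-→d14:H0→d15:-→d16:-→d17:-→d18:-→d19:-→d20:-→d21:-→d22:-→d23:-→d24:H5→d25:-→d26:-  best=H5
  + 32.91.175.33/32 (H2) depth=32
  - 0.0.0.0/0 clear@0
  + 32.91.175.32/28 (H3) depth=28
  ? 32.91.175.26  path d0:-→d1:-→d2:-→d3:-→d4:-→d5:-→d6:-→d7:-→d8:-→d9:-→d10:-→d11:-→d12:-→d13:-→d14:H0→d15:-→d16:-→d17:-→d18:-→d19:-→d20:-→d21:-→d22:-→d23:-→d24:H5→d25:-→d26:-  best=H5
  ? 32.91.175.39  path d0:-→d1:-→d2:-→d3:-→d4:-→d5:-→d6:-→d7:-→d8:-→d9:-→d10:-→d11:-→d12:-→d13:-→d14:H0→d15:-→d16:-→d17:-→d18:-→d19:-→d20:-→d21:-→d22:-→d23:-→d24:H5→d25:-→d26:-→d27:-→d28:H3→d29:-  best=H3
  ? 32.88.12.229  path d0:-→d1:-→d2:-→d3:-→d4:-→d5:-→d6:-→d7:-→d8:-→d9:-→d10:-→d11:-→d12:-→d13:-→d14:H0  best=H0
  + 192.0.0.0/8 (H5) depth=8
  + 32.0.0.0/8 (H1) depth=8
  ? 32.0.0.0  path d0:-→d1:-→d2:-→d3:-→d4:-→d5:-→d6:-→d7:-→d8:H1→d9:-  best=H1
  + 192.134.189.64/32 (H2) depth=32
  + 192.134.189.0/24 (H5) depth=24
  + 32.91.0.0/16 (H2) depth=16
  + 192.134.189.64/28 (H7) depth=28
  ? 224.56.157.91  path d0:-→d1:-→d2:-  best=no-route

== LOOKUPS ==
["H3","H5","H0","H5","H5","H3","H0","H1","no-route"]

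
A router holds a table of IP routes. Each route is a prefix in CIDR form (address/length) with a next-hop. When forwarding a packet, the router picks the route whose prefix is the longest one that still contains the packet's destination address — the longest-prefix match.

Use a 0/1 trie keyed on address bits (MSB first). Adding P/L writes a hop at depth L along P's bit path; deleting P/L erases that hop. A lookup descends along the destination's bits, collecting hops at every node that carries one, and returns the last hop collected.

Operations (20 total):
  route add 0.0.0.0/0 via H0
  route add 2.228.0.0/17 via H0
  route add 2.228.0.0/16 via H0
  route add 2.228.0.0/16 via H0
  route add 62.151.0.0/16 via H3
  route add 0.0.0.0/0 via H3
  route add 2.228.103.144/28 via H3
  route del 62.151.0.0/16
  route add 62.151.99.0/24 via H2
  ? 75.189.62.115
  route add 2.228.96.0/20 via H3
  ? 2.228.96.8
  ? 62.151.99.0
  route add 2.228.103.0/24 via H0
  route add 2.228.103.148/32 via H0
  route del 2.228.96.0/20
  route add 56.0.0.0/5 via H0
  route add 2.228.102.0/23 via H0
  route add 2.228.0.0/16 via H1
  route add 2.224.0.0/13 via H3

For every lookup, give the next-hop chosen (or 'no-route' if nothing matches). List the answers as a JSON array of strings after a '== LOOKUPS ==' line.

Process each operation:
  + 0.0.0.0/0 (H0) depth=0
  + 2.228.0.0/17 (H0) depth=17
  + 2.228.0.0/16 (H0) depth=16
  + 2.228.0.0/16 (H0) depth=16
  + 62.151.0.0/16 (H3) depth=16
  + 0.0.0.0/0 (H3) depth=0
  + 2.228.103.144/28 (H3) depth=28
  - 62.151.0.0/16 clear@16
  + 62.151.99.0/24 (H2) depth=24
  ? 75.189.62.115  path d0:H3→d1:-  best=H3
  + 2.228.96.0/20 (H3) depth=20
  ? 2.228.96.8  path d0:H3→d1:-→d2:-→d3:-→d4:-→d5:-→d6:-→d7:-→d8:-→d9:-→d10:-→d11:-→d12:-→d13:-→d14:-→d15:-→d16:H0→d17:H0→d18:-→d19:-→d20:H3→d21:-  best=H3
  ? 62.151.99.0  path d0:H3→d1:-→d2:-→d3:-→d4:-→d5:-→d6:-→d7:-→d8:-→d9:-→d10:-→d11:-→d12:-→d13:-→d14:-→d15:-→d16:-→d17:-→d18:-→d19:-→d20:-→d21:-→d22:-→d23:-→d24:H2  best=H2
  + 2.228.103.0/24 (H0) depth=24
  + 2.228.103.148/32 (H0) depth=32
  - 2.228.96.0/20 clear@20
  + 56.0.0.0/5 (H0) depth=5
  + 2.228.102.0/23 (H0) depth=23
  + 2.228.0.0/16 (H1) depth=16
  + 2.224.0.0/13 (H3) depth=13

== LOOKUPS ==
["H3","H3","H2"]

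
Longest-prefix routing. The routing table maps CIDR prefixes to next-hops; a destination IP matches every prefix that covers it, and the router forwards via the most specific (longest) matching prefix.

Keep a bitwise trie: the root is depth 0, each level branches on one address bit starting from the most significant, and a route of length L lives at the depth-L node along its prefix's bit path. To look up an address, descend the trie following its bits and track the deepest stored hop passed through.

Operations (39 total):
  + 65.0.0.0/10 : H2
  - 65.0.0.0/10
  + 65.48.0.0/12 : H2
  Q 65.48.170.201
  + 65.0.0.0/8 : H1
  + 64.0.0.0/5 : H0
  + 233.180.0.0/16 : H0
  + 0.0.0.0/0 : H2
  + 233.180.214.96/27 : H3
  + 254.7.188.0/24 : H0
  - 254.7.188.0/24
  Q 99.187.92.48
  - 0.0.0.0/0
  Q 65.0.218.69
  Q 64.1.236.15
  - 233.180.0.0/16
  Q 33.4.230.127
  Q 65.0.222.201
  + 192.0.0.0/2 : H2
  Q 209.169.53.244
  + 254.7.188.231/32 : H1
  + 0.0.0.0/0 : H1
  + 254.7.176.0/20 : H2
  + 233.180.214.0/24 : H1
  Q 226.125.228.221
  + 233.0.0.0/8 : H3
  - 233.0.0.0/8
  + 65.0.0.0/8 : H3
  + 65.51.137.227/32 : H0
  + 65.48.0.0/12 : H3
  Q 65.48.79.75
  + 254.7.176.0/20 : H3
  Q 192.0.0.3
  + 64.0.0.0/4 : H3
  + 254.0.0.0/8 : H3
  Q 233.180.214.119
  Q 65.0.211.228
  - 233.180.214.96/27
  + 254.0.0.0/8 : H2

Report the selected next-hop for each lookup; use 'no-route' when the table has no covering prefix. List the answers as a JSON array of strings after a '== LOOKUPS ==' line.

Trace:
  add 65.0.0.0/10 -> H2 at depth 10
  - 65.0.0.0/10 clear@10
  add 65.48.0.0/12 -> H2 at depth 12
  Q 65.48.170.201: descend 010000010011 ; hops seen [H2] ; pick H2
  add 65.0.0.0/8 -> H1 at depth 8
  add 64.0.0.0/5 -> H0 at depth 5
  add 233.180.0.0/16 -> H0 at depth 16
  add 0.0.0.0/0 -> H2 at depth 0
  add 233.180.214.96/27 -> H3 at depth 27
  add 254.7.188.0/24 -> H0 at depth 24
  - 254.7.188.0/24 clear@24
  Q 99.187.92.48: descend 01 ; hops seen [H2] ; pick H2
  - 0.0.0.0/0 clear@0
  Q 65.0.218.69: descend 0100000100 ; hops seen [H0,H1] ; pick H1
  Q 64.1.236.15: descend 0100000 ; hops seen [H0] ; pick H0
  - 233.180.0.0/16 clear@16
  Q 33.4.230.127: descend 0 ; hops seen [∅] ; pick no-route
  Q 65.0.222.201: descend 0100000100 ; hops seen [H0,H1] ; pick H1
  add 192.0.0.0/2 -> H2 at depth 2
  Q 209.169.53.244: descend 11 ; hops seen [H2] ; pick H2
  add 254.7.188.231/32 -> H1 at depth 32
  add 0.0.0.0/0 -> H1 at depth 0
  add 254.7.176.0/20 -> H2 at depth 20
  add 233.180.214.0/24 -> H1 at depth 24
  Q 226.125.228.221: descend 1110 ; hops seen [H1,H2] ; pick H2
  add 233.0.0.0/8 -> H3 at depth 8
  - 233.0.0.0/8 clear@8
  add 65.0.0.0/8 -> H3 at depth 8
  add 65.51.137.227/32 -> H0 at depth 32
  add 65.48.0.0/12 -> H3 at depth 12
  Q 65.48.79.75: descend 01000001001100 ; hops seen [H1,H0,H3,H3] ; pick H3
  add 254.7.176.0/20 -> H3 at depth 20
  Q 192.0.0.3: descend 11 ; hops seen [H1,H2] ; pick H2
  add 64.0.0.0/4 -> H3 at depth 4
  add 254.0.0.0/8 -> H3 at depth 8
  Q 233.180.214.119: descend 111010011011010011010110011 ; hops seen [H1,H2,H1,H3] ; pick H3
  Q 65.0.211.228: descend 0100000100 ; hops seen [H1,H3,H0,H3] ; pick H3
  - 233.180.214.96/27 clear@27
  add 254.0.0.0/8 -> H2 at depth 8

== LOOKUPS ==
["H2","H2","H1","H0","no-route","H1","H2","H2","H3","H2","H3","H3"]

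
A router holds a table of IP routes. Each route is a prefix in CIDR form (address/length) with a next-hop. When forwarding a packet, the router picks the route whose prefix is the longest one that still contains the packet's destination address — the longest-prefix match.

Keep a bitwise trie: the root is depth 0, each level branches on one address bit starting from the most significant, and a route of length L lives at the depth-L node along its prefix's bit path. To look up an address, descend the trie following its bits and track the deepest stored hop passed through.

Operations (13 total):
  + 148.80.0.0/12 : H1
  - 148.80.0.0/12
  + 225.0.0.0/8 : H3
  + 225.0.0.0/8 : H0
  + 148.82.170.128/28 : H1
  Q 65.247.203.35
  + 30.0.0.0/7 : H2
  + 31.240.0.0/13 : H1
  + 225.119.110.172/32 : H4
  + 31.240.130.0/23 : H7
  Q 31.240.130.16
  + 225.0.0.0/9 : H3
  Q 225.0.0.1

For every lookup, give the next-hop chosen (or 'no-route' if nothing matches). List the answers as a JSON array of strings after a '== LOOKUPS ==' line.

Trace:
  add 148.80.0.0/12 -> H1 at depth 12
  del 148.80.0.0/12 (clear depth 12)
  add 225.0.0.0/8 -> H3 at depth 8
  add 225.0.0.0/8 -> H0 at depth 8
  add 148.82.170.128/28 -> H1 at depth 28
  ? 65.247.203.35  path d0:-  best=no-route
  add 30.0.0.0/7 -> H2 at depth 7
  add 31.240.0.0/13 -> H1 at depth 13
  add 225.119.110.172/32 -> H4 at depth 32
  add 31.240.130.0/23 -> H7 at depth 23
  ? 31.240.130.16  path d0:-→d1:-→d2:-→d3:-→d4:-→d5:-→d6:-→d7:H2→d8:-→d9:-→d10:-→d11:-→d12:-→d13:H1→d14:-→d15:-→d16:-→d17:-→d18:-→d19:-→d20:-→d21:-→d22:-→d23:H7  best=H7
  add 225.0.0.0/9 -> H3 at depth 9
  ? 225.0.0.1  path d0:-→d1:-→d2:-→d3:-→d4:-→d5:-→d6:-→d7:-→d8:H0→d9:H3  best=H3

== LOOKUPS ==
["no-route","H7","H3"]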